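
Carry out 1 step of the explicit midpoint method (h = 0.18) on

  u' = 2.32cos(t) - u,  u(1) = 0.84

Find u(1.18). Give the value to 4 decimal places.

Midpoint: k1 = f(t_n, u_n); k2 = f(t_n + h/2, u_n + (h/2)·k1); u_{n+1} = u_n + h·k2.
t=1.000000, u=0.840000:
  k1 = f(1.000000, 0.840000) = 0.413501
  k2 = f(1.090000, 0.877215) = 0.195751
  u ← 0.840000 + 0.18·0.195751 = 0.875235
u(1.18) ≈ 0.8752

0.8752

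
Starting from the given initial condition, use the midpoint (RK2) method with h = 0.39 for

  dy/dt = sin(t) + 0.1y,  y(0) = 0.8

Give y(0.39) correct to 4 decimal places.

0.9074

Midpoint: k1 = f(t_n, y_n); k2 = f(t_n + h/2, y_n + (h/2)·k1); y_{n+1} = y_n + h·k2.
t=0.000000, y=0.800000:
  k1 = f(0.000000, 0.800000) = 0.080000
  k2 = f(0.195000, 0.815600) = 0.275327
  y ← 0.800000 + 0.39·0.275327 = 0.907377
y(0.39) ≈ 0.9074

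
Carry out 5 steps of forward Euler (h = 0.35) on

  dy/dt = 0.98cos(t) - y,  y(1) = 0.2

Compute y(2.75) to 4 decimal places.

-0.2975

Euler: y_{n+1} = y_n + h·f(t_n, y_n).
t=1.000000, y=0.200000: f=0.329496 → y ← 0.200000 + 0.35·0.329496 = 0.315324
t=1.350000, y=0.315324: f=-0.100697 → y ← 0.315324 + 0.35·(-0.100697) = 0.280080
t=1.700000, y=0.280080: f=-0.406347 → y ← 0.280080 + 0.35·(-0.406347) = 0.137858
t=2.050000, y=0.137858: f=-0.589709 → y ← 0.137858 + 0.35·(-0.589709) = -0.068540
t=2.400000, y=-0.068540: f=-0.654106 → y ← -0.068540 + 0.35·(-0.654106) = -0.297477
y(2.75) ≈ -0.2975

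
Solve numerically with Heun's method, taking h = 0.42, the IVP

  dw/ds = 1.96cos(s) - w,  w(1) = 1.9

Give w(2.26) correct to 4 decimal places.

Heun: k1 = f(s_n, w_n); k2 = f(s_n + h, w_n + h·k1); w_{n+1} = w_n + (h/2)·(k1 + k2).
s=1.000000, w=1.900000:
  k1 = f(1.000000, 1.900000) = -0.841007
  k2 = f(1.420000, 1.546777) = -1.252335
  w ← 1.900000 + (0.42/2)·(-0.841007 + (-1.252335)) = 1.460398
s=1.420000, w=1.460398:
  k1 = f(1.420000, 1.460398) = -1.165956
  k2 = f(1.840000, 0.970697) = -1.491986
  w ← 1.460398 + (0.42/2)·(-1.165956 + (-1.491986)) = 0.902230
s=1.840000, w=0.902230:
  k1 = f(1.840000, 0.902230) = -1.423519
  k2 = f(2.260000, 0.304352) = -1.550761
  w ← 0.902230 + (0.42/2)·(-1.423519 + (-1.550761)) = 0.277631
w(2.26) ≈ 0.2776

0.2776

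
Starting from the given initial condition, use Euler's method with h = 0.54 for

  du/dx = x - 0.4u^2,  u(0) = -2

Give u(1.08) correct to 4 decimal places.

-4.3441

Euler: u_{n+1} = u_n + h·f(x_n, u_n).
x=0.000000, u=-2.000000: f=-1.600000 → u ← -2.000000 + 0.54·(-1.600000) = -2.864000
x=0.540000, u=-2.864000: f=-2.740998 → u ← -2.864000 + 0.54·(-2.740998) = -4.344139
u(1.08) ≈ -4.3441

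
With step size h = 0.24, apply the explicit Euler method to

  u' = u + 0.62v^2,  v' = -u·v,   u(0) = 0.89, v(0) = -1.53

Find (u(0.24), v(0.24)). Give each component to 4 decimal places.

1.4519, -1.2032

Euler on (u,v): u_{n+1} = u_n + h·u', v_{n+1} = v_n + h·v'.
0.000000: (0.890000, -1.530000); f=(2.341358, 1.361700) → (1.451926, -1.203192)
(u(0.24), v(0.24)) ≈ (1.4519, -1.2032)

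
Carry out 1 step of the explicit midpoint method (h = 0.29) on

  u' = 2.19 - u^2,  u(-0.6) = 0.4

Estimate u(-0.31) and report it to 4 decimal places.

Midpoint: k1 = f(x_n, u_n); k2 = f(x_n + h/2, u_n + (h/2)·k1); u_{n+1} = u_n + h·k2.
x=-0.600000, u=0.400000:
  k1 = f(-0.600000, 0.400000) = 2.030000
  k2 = f(-0.455000, 0.694350) = 1.707878
  u ← 0.400000 + 0.29·1.707878 = 0.895285
u(-0.31) ≈ 0.8953

0.8953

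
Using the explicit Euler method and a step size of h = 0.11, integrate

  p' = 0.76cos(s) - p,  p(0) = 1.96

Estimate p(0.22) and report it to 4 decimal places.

Euler: p_{n+1} = p_n + h·f(s_n, p_n).
s=0.000000, p=1.960000: f=-1.200000 → p ← 1.960000 + 0.11·(-1.200000) = 1.828000
s=0.110000, p=1.828000: f=-1.072593 → p ← 1.828000 + 0.11·(-1.072593) = 1.710015
p(0.22) ≈ 1.7100

1.7100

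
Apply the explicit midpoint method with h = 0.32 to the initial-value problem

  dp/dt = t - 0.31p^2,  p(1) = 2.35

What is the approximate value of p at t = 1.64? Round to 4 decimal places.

2.2227

Midpoint: k1 = f(t_n, p_n); k2 = f(t_n + h/2, p_n + (h/2)·k1); p_{n+1} = p_n + h·k2.
t=1.000000, p=2.350000:
  k1 = f(1.000000, 2.350000) = -0.711975
  k2 = f(1.160000, 2.236084) = -0.390022
  p ← 2.350000 + 0.32·(-0.390022) = 2.225193
t=1.320000, p=2.225193:
  k1 = f(1.320000, 2.225193) = -0.214960
  k2 = f(1.480000, 2.190799) = -0.007877
  p ← 2.225193 + 0.32·(-0.007877) = 2.222672
p(1.64) ≈ 2.2227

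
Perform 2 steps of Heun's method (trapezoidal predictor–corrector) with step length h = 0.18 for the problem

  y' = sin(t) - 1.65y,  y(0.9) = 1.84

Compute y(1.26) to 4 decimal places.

Heun: k1 = f(t_n, y_n); k2 = f(t_n + h, y_n + h·k1); y_{n+1} = y_n + (h/2)·(k1 + k2).
t=0.900000, y=1.840000:
  k1 = f(0.900000, 1.840000) = -2.252673
  k2 = f(1.080000, 1.434519) = -1.484998
  y ← 1.840000 + (0.18/2)·(-2.252673 + (-1.484998)) = 1.503610
t=1.080000, y=1.503610:
  k1 = f(1.080000, 1.503610) = -1.598998
  k2 = f(1.260000, 1.215790) = -1.053963
  y ← 1.503610 + (0.18/2)·(-1.598998 + (-1.053963)) = 1.264843
y(1.26) ≈ 1.2648

1.2648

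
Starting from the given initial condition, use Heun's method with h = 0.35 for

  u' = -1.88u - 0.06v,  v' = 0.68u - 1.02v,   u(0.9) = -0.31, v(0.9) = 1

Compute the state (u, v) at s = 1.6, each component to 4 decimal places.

Heun on (u,v): k1 = f(s_n, state_n); k2 = f(s_n + h, state_n + h·k1); state_{n+1} = state_n + (h/2)·(k1 + k2).
0.900000: (-0.310000, 1.000000)
  k1 = (0.522800, -1.230800)
  predictor → (-0.127020, 0.569220)
  k2 = (0.204644, -0.666978)
  → (-0.182697, 0.667889)
1.250000: (-0.182697, 0.667889)
  k1 = (0.303397, -0.805481)
  predictor → (-0.076508, 0.385971)
  k2 = (0.120677, -0.445716)
  → (-0.108484, 0.448930)
(u(1.6), v(1.6)) ≈ (-0.1085, 0.4489)

-0.1085, 0.4489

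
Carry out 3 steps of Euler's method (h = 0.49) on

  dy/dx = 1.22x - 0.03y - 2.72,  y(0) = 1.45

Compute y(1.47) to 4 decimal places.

Euler: y_{n+1} = y_n + h·f(x_n, y_n).
x=0.000000, y=1.450000: f=-2.763500 → y ← 1.450000 + 0.49·(-2.763500) = 0.095885
x=0.490000, y=0.095885: f=-2.125077 → y ← 0.095885 + 0.49·(-2.125077) = -0.945403
x=0.980000, y=-0.945403: f=-1.496038 → y ← -0.945403 + 0.49·(-1.496038) = -1.678461
y(1.47) ≈ -1.6785

-1.6785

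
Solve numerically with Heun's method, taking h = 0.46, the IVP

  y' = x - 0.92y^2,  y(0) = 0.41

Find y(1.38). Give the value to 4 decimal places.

Heun: k1 = f(x_n, y_n); k2 = f(x_n + h, y_n + h·k1); y_{n+1} = y_n + (h/2)·(k1 + k2).
x=0.000000, y=0.410000:
  k1 = f(0.000000, 0.410000) = -0.154652
  k2 = f(0.460000, 0.338860) = 0.354360
  y ← 0.410000 + (0.46/2)·(-0.154652 + 0.354360) = 0.455933
x=0.460000, y=0.455933:
  k1 = f(0.460000, 0.455933) = 0.268755
  k2 = f(0.920000, 0.579560) = 0.610981
  y ← 0.455933 + (0.46/2)·(0.268755 + 0.610981) = 0.658272
x=0.920000, y=0.658272:
  k1 = f(0.920000, 0.658272) = 0.521344
  k2 = f(1.380000, 0.898090) = 0.637959
  y ← 0.658272 + (0.46/2)·(0.521344 + 0.637959) = 0.924912
y(1.38) ≈ 0.9249

0.9249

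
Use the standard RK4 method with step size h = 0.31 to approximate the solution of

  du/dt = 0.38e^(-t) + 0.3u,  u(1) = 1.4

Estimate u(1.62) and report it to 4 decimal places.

1.7579

RK4: k1 = f(t_n, u_n); k2 = f(t_n + h/2, u_n + (h/2)·k1); k3 = f(t_n + h/2, u_n + (h/2)·k2); k4 = f(t_n + h, u_n + h·k3); u_{n+1} = u_n + (h/6)·(k1 + 2k2 + 2k3 + k4).
t=1.000000, u=1.400000:
  k1 = f(1.000000, 1.400000) = 0.559794
  k2 = f(1.155000, 1.486768) = 0.565752
  k3 = f(1.155000, 1.487692) = 0.566029
  k4 = f(1.310000, 1.575469) = 0.575172
  u ← 1.400000 + (0.31/6)·(k1 + 2k2 + 2k3 + k4) = 1.575591
t=1.310000, u=1.575591:
  k1 = f(1.310000, 1.575591) = 0.575209
  k2 = f(1.465000, 1.664748) = 0.587234
  k3 = f(1.465000, 1.666612) = 0.587793
  k4 = f(1.620000, 1.757807) = 0.602543
  u ← 1.575591 + (0.31/6)·(k1 + 2k2 + 2k3 + k4) = 1.757861
u(1.62) ≈ 1.7579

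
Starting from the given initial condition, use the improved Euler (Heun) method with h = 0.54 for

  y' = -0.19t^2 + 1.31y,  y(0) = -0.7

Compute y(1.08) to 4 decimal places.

-2.7972

Heun: k1 = f(t_n, y_n); k2 = f(t_n + h, y_n + h·k1); y_{n+1} = y_n + (h/2)·(k1 + k2).
t=0.000000, y=-0.700000:
  k1 = f(0.000000, -0.700000) = -0.917000
  k2 = f(0.540000, -1.195180) = -1.621090
  y ← -0.700000 + (0.54/2)·(-0.917000 + (-1.621090)) = -1.385284
t=0.540000, y=-1.385284:
  k1 = f(0.540000, -1.385284) = -1.870126
  k2 = f(1.080000, -2.395152) = -3.359266
  y ← -1.385284 + (0.54/2)·(-1.870126 + (-3.359266)) = -2.797220
y(1.08) ≈ -2.7972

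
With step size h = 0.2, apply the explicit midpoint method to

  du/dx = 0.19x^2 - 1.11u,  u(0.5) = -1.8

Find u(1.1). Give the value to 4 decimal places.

-0.8702

Midpoint: k1 = f(x_n, u_n); k2 = f(x_n + h/2, u_n + (h/2)·k1); u_{n+1} = u_n + h·k2.
x=0.500000, u=-1.800000:
  k1 = f(0.500000, -1.800000) = 2.045500
  k2 = f(0.600000, -1.595450) = 1.839350
  u ← -1.800000 + 0.2·1.839350 = -1.432130
x=0.700000, u=-1.432130:
  k1 = f(0.700000, -1.432130) = 1.682764
  k2 = f(0.800000, -1.263854) = 1.524478
  u ← -1.432130 + 0.2·1.524478 = -1.127235
x=0.900000, u=-1.127235:
  k1 = f(0.900000, -1.127235) = 1.405130
  k2 = f(1.000000, -0.986722) = 1.285261
  u ← -1.127235 + 0.2·1.285261 = -0.870182
u(1.1) ≈ -0.8702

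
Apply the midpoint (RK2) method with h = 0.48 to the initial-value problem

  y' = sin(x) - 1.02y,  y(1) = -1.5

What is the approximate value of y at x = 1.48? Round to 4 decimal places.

-0.5903

Midpoint: k1 = f(x_n, y_n); k2 = f(x_n + h/2, y_n + (h/2)·k1); y_{n+1} = y_n + h·k2.
x=1.000000, y=-1.500000:
  k1 = f(1.000000, -1.500000) = 2.371471
  k2 = f(1.240000, -0.930847) = 1.895248
  y ← -1.500000 + 0.48·1.895248 = -0.590281
y(1.48) ≈ -0.5903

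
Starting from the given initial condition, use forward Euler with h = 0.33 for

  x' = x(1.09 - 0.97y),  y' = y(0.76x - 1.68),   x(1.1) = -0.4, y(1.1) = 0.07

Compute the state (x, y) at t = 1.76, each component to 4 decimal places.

-0.7232, 0.0075

Euler on (x,y): x_{n+1} = x_n + h·x', y_{n+1} = y_n + h·y'.
1.100000: (-0.400000, 0.070000); f=(-0.408840, -0.138880) → (-0.534917, 0.024170)
1.430000: (-0.534917, 0.024170); f=(-0.570519, -0.050431) → (-0.723188, 0.007527)
(x(1.76), y(1.76)) ≈ (-0.7232, 0.0075)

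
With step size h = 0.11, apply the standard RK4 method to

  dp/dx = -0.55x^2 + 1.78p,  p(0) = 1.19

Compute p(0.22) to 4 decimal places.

RK4: k1 = f(x_n, p_n); k2 = f(x_n + h/2, p_n + (h/2)·k1); k3 = f(x_n + h/2, p_n + (h/2)·k2); k4 = f(x_n + h, p_n + h·k3); p_{n+1} = p_n + (h/6)·(k1 + 2k2 + 2k3 + k4).
x=0.000000, p=1.190000:
  k1 = f(0.000000, 1.190000) = 2.118200
  k2 = f(0.055000, 1.306501) = 2.323908
  k3 = f(0.055000, 1.317815) = 2.344047
  k4 = f(0.110000, 1.447845) = 2.570509
  p ← 1.190000 + (0.11/6)·(k1 + 2k2 + 2k3 + k4) = 1.447118
x=0.110000, p=1.447118:
  k1 = f(0.110000, 1.447118) = 2.569215
  k2 = f(0.165000, 1.588425) = 2.812422
  k3 = f(0.165000, 1.601801) = 2.836232
  k4 = f(0.220000, 1.759104) = 3.104584
  p ← 1.447118 + (0.11/6)·(k1 + 2k2 + 2k3 + k4) = 1.758255
p(0.22) ≈ 1.7583

1.7583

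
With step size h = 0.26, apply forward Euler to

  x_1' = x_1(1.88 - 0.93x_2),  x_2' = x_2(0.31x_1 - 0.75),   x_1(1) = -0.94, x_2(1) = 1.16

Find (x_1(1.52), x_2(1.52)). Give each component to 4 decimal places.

Euler on (x_1,x_2): x_1_{n+1} = x_1_n + h·x_1', x_2_{n+1} = x_2_n + h·x_2'.
1.000000: (-0.940000, 1.160000); f=(-0.753128, -1.208024) → (-1.135813, 0.845914)
1.260000: (-1.135813, 0.845914); f=(-1.241785, -0.932283) → (-1.458677, 0.603520)
(x_1(1.52), x_2(1.52)) ≈ (-1.4587, 0.6035)

-1.4587, 0.6035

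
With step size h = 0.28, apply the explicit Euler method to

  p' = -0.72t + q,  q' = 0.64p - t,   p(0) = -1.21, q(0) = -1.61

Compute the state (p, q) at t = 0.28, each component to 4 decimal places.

Euler on (p,q): p_{n+1} = p_n + h·p', q_{n+1} = q_n + h·q'.
0.000000: (-1.210000, -1.610000); f=(-1.610000, -0.774400) → (-1.660800, -1.826832)
(p(0.28), q(0.28)) ≈ (-1.6608, -1.8268)

-1.6608, -1.8268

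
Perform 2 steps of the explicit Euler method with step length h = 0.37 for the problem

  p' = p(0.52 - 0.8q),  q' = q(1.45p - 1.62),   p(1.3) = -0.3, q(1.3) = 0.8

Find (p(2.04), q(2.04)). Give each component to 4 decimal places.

Euler on (p,q): p_{n+1} = p_n + h·p', q_{n+1} = q_n + h·q'.
1.300000: (-0.300000, 0.800000); f=(0.036000, -1.644000) → (-0.286680, 0.191720)
1.670000: (-0.286680, 0.191720); f=(-0.105104, -0.390282) → (-0.325568, 0.047316)
(p(2.04), q(2.04)) ≈ (-0.3256, 0.0473)

-0.3256, 0.0473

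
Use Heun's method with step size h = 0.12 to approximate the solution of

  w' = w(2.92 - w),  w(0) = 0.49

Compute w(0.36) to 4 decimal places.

1.0630

Heun: k1 = f(t_n, w_n); k2 = f(t_n + h, w_n + h·k1); w_{n+1} = w_n + (h/2)·(k1 + k2).
t=0.000000, w=0.490000:
  k1 = f(0.000000, 0.490000) = 1.190700
  k2 = f(0.120000, 0.632884) = 1.447479
  w ← 0.490000 + (0.12/2)·(1.190700 + 1.447479) = 0.648291
t=0.120000, w=0.648291:
  k1 = f(0.120000, 0.648291) = 1.472728
  k2 = f(0.240000, 0.825018) = 1.728398
  w ← 0.648291 + (0.12/2)·(1.472728 + 1.728398) = 0.840358
t=0.240000, w=0.840358:
  k1 = f(0.240000, 0.840358) = 1.747644
  k2 = f(0.360000, 1.050076) = 1.963562
  w ← 0.840358 + (0.12/2)·(1.747644 + 1.963562) = 1.063031
w(0.36) ≈ 1.0630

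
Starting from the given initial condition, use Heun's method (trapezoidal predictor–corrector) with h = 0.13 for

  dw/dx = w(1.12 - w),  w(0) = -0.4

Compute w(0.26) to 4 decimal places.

-0.6063

Heun: k1 = f(x_n, w_n); k2 = f(x_n + h, w_n + h·k1); w_{n+1} = w_n + (h/2)·(k1 + k2).
x=0.000000, w=-0.400000:
  k1 = f(0.000000, -0.400000) = -0.608000
  k2 = f(0.130000, -0.479040) = -0.766004
  w ← -0.400000 + (0.13/2)·(-0.608000 + (-0.766004)) = -0.489310
x=0.130000, w=-0.489310:
  k1 = f(0.130000, -0.489310) = -0.787452
  k2 = f(0.260000, -0.591679) = -1.012765
  w ← -0.489310 + (0.13/2)·(-0.787452 + (-1.012765)) = -0.606324
w(0.26) ≈ -0.6063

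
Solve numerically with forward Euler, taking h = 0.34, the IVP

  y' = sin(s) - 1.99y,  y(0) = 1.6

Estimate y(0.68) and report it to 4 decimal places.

Euler: y_{n+1} = y_n + h·f(s_n, y_n).
s=0.000000, y=1.600000: f=-3.184000 → y ← 1.600000 + 0.34·(-3.184000) = 0.517440
s=0.340000, y=0.517440: f=-0.696219 → y ← 0.517440 + 0.34·(-0.696219) = 0.280726
y(0.68) ≈ 0.2807

0.2807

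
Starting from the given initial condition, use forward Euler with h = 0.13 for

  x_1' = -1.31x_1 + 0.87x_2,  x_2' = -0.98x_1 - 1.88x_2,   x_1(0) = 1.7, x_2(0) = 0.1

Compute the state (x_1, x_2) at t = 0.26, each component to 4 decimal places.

Euler on (x_1,x_2): x_1_{n+1} = x_1_n + h·x_1', x_2_{n+1} = x_2_n + h·x_2'.
0.000000: (1.700000, 0.100000); f=(-2.140000, -1.854000) → (1.421800, -0.141020)
0.130000: (1.421800, -0.141020); f=(-1.985245, -1.128246) → (1.163718, -0.287692)
(x_1(0.26), x_2(0.26)) ≈ (1.1637, -0.2877)

1.1637, -0.2877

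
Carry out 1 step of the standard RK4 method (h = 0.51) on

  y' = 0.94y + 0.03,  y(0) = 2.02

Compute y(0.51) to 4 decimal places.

3.2817

RK4: k1 = f(s_n, y_n); k2 = f(s_n + h/2, y_n + (h/2)·k1); k3 = f(s_n + h/2, y_n + (h/2)·k2); k4 = f(s_n + h, y_n + h·k3); y_{n+1} = y_n + (h/6)·(k1 + 2k2 + 2k3 + k4).
s=0.000000, y=2.020000:
  k1 = f(0.000000, 2.020000) = 1.928800
  k2 = f(0.255000, 2.511844) = 2.391133
  k3 = f(0.255000, 2.629739) = 2.501955
  k4 = f(0.510000, 3.295997) = 3.128237
  y ← 2.020000 + (0.51/6)·(k1 + 2k2 + 2k3 + k4) = 3.281673
y(0.51) ≈ 3.2817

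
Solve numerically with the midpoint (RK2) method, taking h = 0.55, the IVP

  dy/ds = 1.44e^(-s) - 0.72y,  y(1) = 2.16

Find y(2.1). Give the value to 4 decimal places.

Midpoint: k1 = f(s_n, y_n); k2 = f(s_n + h/2, y_n + (h/2)·k1); y_{n+1} = y_n + h·k2.
s=1.000000, y=2.160000:
  k1 = f(1.000000, 2.160000) = -1.025454
  k2 = f(1.275000, 1.878000) = -0.949780
  y ← 2.160000 + 0.55·(-0.949780) = 1.637621
s=1.550000, y=1.637621:
  k1 = f(1.550000, 1.637621) = -0.873450
  k2 = f(1.825000, 1.397422) = -0.773991
  y ← 1.637621 + 0.55·(-0.773991) = 1.211926
y(2.1) ≈ 1.2119

1.2119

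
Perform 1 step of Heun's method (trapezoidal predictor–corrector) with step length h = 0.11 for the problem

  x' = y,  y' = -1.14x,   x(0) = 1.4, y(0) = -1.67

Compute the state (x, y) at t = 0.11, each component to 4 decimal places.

1.2066, -1.8340

Heun on (x,y): k1 = f(t_n, state_n); k2 = f(t_n + h, state_n + h·k1); state_{n+1} = state_n + (h/2)·(k1 + k2).
0.000000: (1.400000, -1.670000)
  k1 = (-1.670000, -1.596000)
  predictor → (1.216300, -1.845560)
  k2 = (-1.845560, -1.386582)
  → (1.206644, -1.834042)
(x(0.11), y(0.11)) ≈ (1.2066, -1.8340)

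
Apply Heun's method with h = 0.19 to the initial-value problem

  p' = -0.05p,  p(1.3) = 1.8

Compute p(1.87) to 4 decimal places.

1.7494

Heun: k1 = f(x_n, p_n); k2 = f(x_n + h, p_n + h·k1); p_{n+1} = p_n + (h/2)·(k1 + k2).
x=1.300000, p=1.800000:
  k1 = f(1.300000, 1.800000) = -0.090000
  k2 = f(1.490000, 1.782900) = -0.089145
  p ← 1.800000 + (0.19/2)·(-0.090000 + (-0.089145)) = 1.782981
x=1.490000, p=1.782981:
  k1 = f(1.490000, 1.782981) = -0.089149
  k2 = f(1.680000, 1.766043) = -0.088302
  p ← 1.782981 + (0.19/2)·(-0.089149 + (-0.088302)) = 1.766123
x=1.680000, p=1.766123:
  k1 = f(1.680000, 1.766123) = -0.088306
  k2 = f(1.870000, 1.749345) = -0.087467
  p ← 1.766123 + (0.19/2)·(-0.088306 + (-0.087467)) = 1.749425
p(1.87) ≈ 1.7494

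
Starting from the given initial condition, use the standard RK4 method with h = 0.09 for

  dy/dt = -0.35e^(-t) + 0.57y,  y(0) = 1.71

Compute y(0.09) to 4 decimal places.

RK4: k1 = f(t_n, y_n); k2 = f(t_n + h/2, y_n + (h/2)·k1); k3 = f(t_n + h/2, y_n + (h/2)·k2); k4 = f(t_n + h, y_n + h·k3); y_{n+1} = y_n + (h/6)·(k1 + 2k2 + 2k3 + k4).
t=0.000000, y=1.710000:
  k1 = f(0.000000, 1.710000) = 0.624700
  k2 = f(0.045000, 1.738112) = 0.656124
  k3 = f(0.045000, 1.739526) = 0.656930
  k4 = f(0.090000, 1.769124) = 0.688525
  y ← 1.710000 + (0.09/6)·(k1 + 2k2 + 2k3 + k4) = 1.769090
y(0.09) ≈ 1.7691

1.7691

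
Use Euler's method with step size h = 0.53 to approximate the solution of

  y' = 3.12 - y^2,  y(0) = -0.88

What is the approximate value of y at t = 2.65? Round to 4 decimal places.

Euler: y_{n+1} = y_n + h·f(t_n, y_n).
t=0.000000, y=-0.880000: f=2.345600 → y ← -0.880000 + 0.53·2.345600 = 0.363168
t=0.530000, y=0.363168: f=2.988109 → y ← 0.363168 + 0.53·2.988109 = 1.946866
t=1.060000, y=1.946866: f=-0.670286 → y ← 1.946866 + 0.53·(-0.670286) = 1.591614
t=1.590000, y=1.591614: f=0.586765 → y ← 1.591614 + 0.53·0.586765 = 1.902599
t=2.120000, y=1.902599: f=-0.499884 → y ← 1.902599 + 0.53·(-0.499884) = 1.637661
y(2.65) ≈ 1.6377

1.6377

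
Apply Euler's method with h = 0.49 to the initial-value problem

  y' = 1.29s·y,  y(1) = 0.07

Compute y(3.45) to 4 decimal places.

Euler: y_{n+1} = y_n + h·f(s_n, y_n).
s=1.000000, y=0.070000: f=0.090300 → y ← 0.070000 + 0.49·0.090300 = 0.114247
s=1.490000, y=0.114247: f=0.219594 → y ← 0.114247 + 0.49·0.219594 = 0.221848
s=1.980000, y=0.221848: f=0.566645 → y ← 0.221848 + 0.49·0.566645 = 0.499504
s=2.470000, y=0.499504: f=1.591569 → y ← 0.499504 + 0.49·1.591569 = 1.279373
s=2.960000, y=1.279373: f=4.885158 → y ← 1.279373 + 0.49·4.885158 = 3.673100
y(3.45) ≈ 3.6731

3.6731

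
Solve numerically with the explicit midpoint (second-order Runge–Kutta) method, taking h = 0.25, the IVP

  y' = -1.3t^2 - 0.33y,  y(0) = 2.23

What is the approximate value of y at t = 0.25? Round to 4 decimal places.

Midpoint: k1 = f(t_n, y_n); k2 = f(t_n + h/2, y_n + (h/2)·k1); y_{n+1} = y_n + h·k2.
t=0.000000, y=2.230000:
  k1 = f(0.000000, 2.230000) = -0.735900
  k2 = f(0.125000, 2.138012) = -0.725857
  y ← 2.230000 + 0.25·(-0.725857) = 2.048536
y(0.25) ≈ 2.0485

2.0485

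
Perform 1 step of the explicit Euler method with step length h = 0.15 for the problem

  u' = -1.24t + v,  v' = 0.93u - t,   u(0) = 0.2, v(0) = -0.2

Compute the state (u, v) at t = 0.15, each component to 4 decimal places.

0.1700, -0.1721

Euler on (u,v): u_{n+1} = u_n + h·u', v_{n+1} = v_n + h·v'.
0.000000: (0.200000, -0.200000); f=(-0.200000, 0.186000) → (0.170000, -0.172100)
(u(0.15), v(0.15)) ≈ (0.1700, -0.1721)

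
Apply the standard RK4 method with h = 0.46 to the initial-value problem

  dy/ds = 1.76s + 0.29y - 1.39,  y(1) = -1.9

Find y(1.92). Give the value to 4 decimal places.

-1.2751

RK4: k1 = f(s_n, y_n); k2 = f(s_n + h/2, y_n + (h/2)·k1); k3 = f(s_n + h/2, y_n + (h/2)·k2); k4 = f(s_n + h, y_n + h·k3); y_{n+1} = y_n + (h/6)·(k1 + 2k2 + 2k3 + k4).
s=1.000000, y=-1.900000:
  k1 = f(1.000000, -1.900000) = -0.181000
  k2 = f(1.230000, -1.941630) = 0.211727
  k3 = f(1.230000, -1.851303) = 0.237922
  k4 = f(1.460000, -1.790556) = 0.660339
  y ← -1.900000 + (0.46/6)·(k1 + 2k2 + 2k3 + k4) = -1.794304
s=1.460000, y=-1.794304:
  k1 = f(1.460000, -1.794304) = 0.659252
  k2 = f(1.690000, -1.642677) = 1.108024
  k3 = f(1.690000, -1.539459) = 1.137957
  k4 = f(1.920000, -1.270844) = 1.620655
  y ← -1.794304 + (0.46/6)·(k1 + 2k2 + 2k3 + k4) = -1.275128
y(1.92) ≈ -1.2751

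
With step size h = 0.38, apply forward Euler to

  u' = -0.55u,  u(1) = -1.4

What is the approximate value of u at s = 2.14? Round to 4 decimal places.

Euler: u_{n+1} = u_n + h·f(s_n, u_n).
s=1.000000, u=-1.400000: f=0.770000 → u ← -1.400000 + 0.38·0.770000 = -1.107400
s=1.380000, u=-1.107400: f=0.609070 → u ← -1.107400 + 0.38·0.609070 = -0.875953
s=1.760000, u=-0.875953: f=0.481774 → u ← -0.875953 + 0.38·0.481774 = -0.692879
u(2.14) ≈ -0.6929

-0.6929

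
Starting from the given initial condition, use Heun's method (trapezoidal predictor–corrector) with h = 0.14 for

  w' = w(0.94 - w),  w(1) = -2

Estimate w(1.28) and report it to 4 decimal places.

-6.1116

Heun: k1 = f(s_n, w_n); k2 = f(s_n + h, w_n + h·k1); w_{n+1} = w_n + (h/2)·(k1 + k2).
s=1.000000, w=-2.000000:
  k1 = f(1.000000, -2.000000) = -5.880000
  k2 = f(1.140000, -2.823200) = -10.624266
  w ← -2.000000 + (0.14/2)·(-5.880000 + (-10.624266)) = -3.155299
s=1.140000, w=-3.155299:
  k1 = f(1.140000, -3.155299) = -12.921890
  k2 = f(1.280000, -4.964363) = -29.311404
  w ← -3.155299 + (0.14/2)·(-12.921890 + (-29.311404)) = -6.111629
w(1.28) ≈ -6.1116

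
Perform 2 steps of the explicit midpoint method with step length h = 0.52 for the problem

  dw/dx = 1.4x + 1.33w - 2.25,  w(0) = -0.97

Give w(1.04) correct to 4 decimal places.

-7.1665

Midpoint: k1 = f(x_n, w_n); k2 = f(x_n + h/2, w_n + (h/2)·k1); w_{n+1} = w_n + h·k2.
x=0.000000, w=-0.970000:
  k1 = f(0.000000, -0.970000) = -3.540100
  k2 = f(0.260000, -1.890426) = -4.400267
  w ← -0.970000 + 0.52·(-4.400267) = -3.258139
x=0.520000, w=-3.258139:
  k1 = f(0.520000, -3.258139) = -5.855324
  k2 = f(0.780000, -4.780523) = -7.516096
  w ← -3.258139 + 0.52·(-7.516096) = -7.166508
w(1.04) ≈ -7.1665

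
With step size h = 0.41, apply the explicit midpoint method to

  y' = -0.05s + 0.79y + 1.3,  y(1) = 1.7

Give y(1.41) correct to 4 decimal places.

2.9311

Midpoint: k1 = f(s_n, y_n); k2 = f(s_n + h/2, y_n + (h/2)·k1); y_{n+1} = y_n + h·k2.
s=1.000000, y=1.700000:
  k1 = f(1.000000, 1.700000) = 2.593000
  k2 = f(1.205000, 2.231565) = 3.002686
  y ← 1.700000 + 0.41·3.002686 = 2.931101
y(1.41) ≈ 2.9311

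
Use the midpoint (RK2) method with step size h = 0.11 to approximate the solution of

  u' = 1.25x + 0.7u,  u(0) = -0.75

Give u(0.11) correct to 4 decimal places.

-0.8024

Midpoint: k1 = f(x_n, u_n); k2 = f(x_n + h/2, u_n + (h/2)·k1); u_{n+1} = u_n + h·k2.
x=0.000000, u=-0.750000:
  k1 = f(0.000000, -0.750000) = -0.525000
  k2 = f(0.055000, -0.778875) = -0.476463
  u ← -0.750000 + 0.11·(-0.476463) = -0.802411
u(0.11) ≈ -0.8024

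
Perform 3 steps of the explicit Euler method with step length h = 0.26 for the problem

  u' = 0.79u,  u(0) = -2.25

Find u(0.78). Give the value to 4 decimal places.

Euler: u_{n+1} = u_n + h·f(s_n, u_n).
s=0.000000, u=-2.250000: f=-1.777500 → u ← -2.250000 + 0.26·(-1.777500) = -2.712150
s=0.260000, u=-2.712150: f=-2.142599 → u ← -2.712150 + 0.26·(-2.142599) = -3.269226
s=0.520000, u=-3.269226: f=-2.582688 → u ← -3.269226 + 0.26·(-2.582688) = -3.940725
u(0.78) ≈ -3.9407

-3.9407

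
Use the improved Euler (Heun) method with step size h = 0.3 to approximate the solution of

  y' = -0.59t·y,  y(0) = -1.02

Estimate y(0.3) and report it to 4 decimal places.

Heun: k1 = f(t_n, y_n); k2 = f(t_n + h, y_n + h·k1); y_{n+1} = y_n + (h/2)·(k1 + k2).
t=0.000000, y=-1.020000:
  k1 = f(0.000000, -1.020000) = 0.000000
  k2 = f(0.300000, -1.020000) = 0.180540
  y ← -1.020000 + (0.3/2)·(0.000000 + 0.180540) = -0.992919
y(0.3) ≈ -0.9929

-0.9929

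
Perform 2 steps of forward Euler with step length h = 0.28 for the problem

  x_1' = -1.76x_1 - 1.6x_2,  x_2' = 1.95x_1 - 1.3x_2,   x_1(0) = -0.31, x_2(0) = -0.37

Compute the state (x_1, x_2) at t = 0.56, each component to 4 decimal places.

Euler on (x_1,x_2): x_1_{n+1} = x_1_n + h·x_1', x_2_{n+1} = x_2_n + h·x_2'.
0.000000: (-0.310000, -0.370000); f=(1.137600, -0.123500) → (0.008528, -0.404580)
0.280000: (0.008528, -0.404580); f=(0.632319, 0.542584) → (0.185577, -0.252657)
(x_1(0.56), x_2(0.56)) ≈ (0.1856, -0.2527)

0.1856, -0.2527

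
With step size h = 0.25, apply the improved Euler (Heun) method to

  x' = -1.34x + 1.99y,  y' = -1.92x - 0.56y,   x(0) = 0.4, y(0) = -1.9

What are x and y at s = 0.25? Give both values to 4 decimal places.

Heun on (x,y): k1 = f(s_n, state_n); k2 = f(s_n + h, state_n + h·k1); state_{n+1} = state_n + (h/2)·(k1 + k2).
0.000000: (0.400000, -1.900000)
  k1 = (-4.317000, 0.296000)
  predictor → (-0.679250, -1.826000)
  k2 = (-2.723545, 2.326720)
  → (-0.480068, -1.572160)
(x(0.25), y(0.25)) ≈ (-0.4801, -1.5722)

-0.4801, -1.5722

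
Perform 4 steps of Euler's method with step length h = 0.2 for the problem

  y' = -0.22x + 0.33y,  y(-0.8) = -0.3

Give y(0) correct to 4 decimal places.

Euler: y_{n+1} = y_n + h·f(x_n, y_n).
x=-0.800000, y=-0.300000: f=0.077000 → y ← -0.300000 + 0.2·0.077000 = -0.284600
x=-0.600000, y=-0.284600: f=0.038082 → y ← -0.284600 + 0.2·0.038082 = -0.276984
x=-0.400000, y=-0.276984: f=-0.003405 → y ← -0.276984 + 0.2·(-0.003405) = -0.277665
x=-0.200000, y=-0.277665: f=-0.047629 → y ← -0.277665 + 0.2·(-0.047629) = -0.287190
y(0) ≈ -0.2872

-0.2872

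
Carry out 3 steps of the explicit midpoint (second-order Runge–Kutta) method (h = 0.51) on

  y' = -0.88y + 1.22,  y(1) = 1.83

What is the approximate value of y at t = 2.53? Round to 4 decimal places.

1.5093

Midpoint: k1 = f(t_n, y_n); k2 = f(t_n + h/2, y_n + (h/2)·k1); y_{n+1} = y_n + h·k2.
t=1.000000, y=1.830000:
  k1 = f(1.000000, 1.830000) = -0.390400
  k2 = f(1.255000, 1.730448) = -0.302794
  y ← 1.830000 + 0.51·(-0.302794) = 1.675575
t=1.510000, y=1.675575:
  k1 = f(1.510000, 1.675575) = -0.254506
  k2 = f(1.765000, 1.610676) = -0.197395
  y ← 1.675575 + 0.51·(-0.197395) = 1.574904
t=2.020000, y=1.574904:
  k1 = f(2.020000, 1.574904) = -0.165915
  k2 = f(2.275000, 1.532595) = -0.128684
  y ← 1.574904 + 0.51·(-0.128684) = 1.509275
y(2.53) ≈ 1.5093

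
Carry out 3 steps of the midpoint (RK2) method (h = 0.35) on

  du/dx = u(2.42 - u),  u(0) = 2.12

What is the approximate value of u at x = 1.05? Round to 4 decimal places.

2.3804

Midpoint: k1 = f(x_n, u_n); k2 = f(x_n + h/2, u_n + (h/2)·k1); u_{n+1} = u_n + h·k2.
x=0.000000, u=2.120000:
  k1 = f(0.000000, 2.120000) = 0.636000
  k2 = f(0.175000, 2.231300) = 0.421046
  u ← 2.120000 + 0.35·0.421046 = 2.267366
x=0.350000, u=2.267366:
  k1 = f(0.350000, 2.267366) = 0.346077
  k2 = f(0.525000, 2.327930) = 0.214333
  u ← 2.267366 + 0.35·0.214333 = 2.342383
x=0.700000, u=2.342383:
  k1 = f(0.700000, 2.342383) = 0.181809
  k2 = f(0.875000, 2.374199) = 0.108740
  u ← 2.342383 + 0.35·0.108740 = 2.380442
u(1.05) ≈ 2.3804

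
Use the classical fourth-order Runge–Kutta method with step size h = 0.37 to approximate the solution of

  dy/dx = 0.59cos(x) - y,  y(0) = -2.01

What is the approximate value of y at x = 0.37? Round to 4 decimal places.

-1.2106

RK4: k1 = f(x_n, y_n); k2 = f(x_n + h/2, y_n + (h/2)·k1); k3 = f(x_n + h/2, y_n + (h/2)·k2); k4 = f(x_n + h, y_n + h·k3); y_{n+1} = y_n + (h/6)·(k1 + 2k2 + 2k3 + k4).
x=0.000000, y=-2.010000:
  k1 = f(0.000000, -2.010000) = 2.600000
  k2 = f(0.185000, -1.529000) = 2.108932
  k3 = f(0.185000, -1.619848) = 2.199780
  k4 = f(0.370000, -1.196081) = 1.746155
  y ← -2.010000 + (0.37/6)·(k1 + 2k2 + 2k3 + k4) = -1.210579
y(0.37) ≈ -1.2106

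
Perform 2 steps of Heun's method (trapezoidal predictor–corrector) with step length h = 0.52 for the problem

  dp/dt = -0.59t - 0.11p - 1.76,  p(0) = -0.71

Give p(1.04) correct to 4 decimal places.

-2.6720

Heun: k1 = f(t_n, p_n); k2 = f(t_n + h, p_n + h·k1); p_{n+1} = p_n + (h/2)·(k1 + k2).
t=0.000000, p=-0.710000:
  k1 = f(0.000000, -0.710000) = -1.681900
  k2 = f(0.520000, -1.584588) = -1.892495
  p ← -0.710000 + (0.52/2)·(-1.681900 + (-1.892495)) = -1.639343
t=0.520000, p=-1.639343:
  k1 = f(0.520000, -1.639343) = -1.886472
  k2 = f(1.040000, -2.620308) = -2.085366
  p ← -1.639343 + (0.52/2)·(-1.886472 + (-2.085366)) = -2.672021
p(1.04) ≈ -2.6720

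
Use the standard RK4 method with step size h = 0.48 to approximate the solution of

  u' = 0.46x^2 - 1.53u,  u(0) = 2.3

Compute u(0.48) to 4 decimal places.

RK4: k1 = f(x_n, u_n); k2 = f(x_n + h/2, u_n + (h/2)·k1); k3 = f(x_n + h/2, u_n + (h/2)·k2); k4 = f(x_n + h, u_n + h·k3); u_{n+1} = u_n + (h/6)·(k1 + 2k2 + 2k3 + k4).
x=0.000000, u=2.300000:
  k1 = f(0.000000, 2.300000) = -3.519000
  k2 = f(0.240000, 1.455440) = -2.200327
  k3 = f(0.240000, 1.771921) = -2.684544
  k4 = f(0.480000, 1.011419) = -1.441487
  u ← 2.300000 + (0.48/6)·(k1 + 2k2 + 2k3 + k4) = 1.121582
u(0.48) ≈ 1.1216

1.1216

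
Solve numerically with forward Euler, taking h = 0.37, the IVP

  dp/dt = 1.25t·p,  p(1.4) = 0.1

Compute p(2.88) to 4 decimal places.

1.2882

Euler: p_{n+1} = p_n + h·f(t_n, p_n).
t=1.400000, p=0.100000: f=0.175000 → p ← 0.100000 + 0.37·0.175000 = 0.164750
t=1.770000, p=0.164750: f=0.364509 → p ← 0.164750 + 0.37·0.364509 = 0.299618
t=2.140000, p=0.299618: f=0.801479 → p ← 0.299618 + 0.37·0.801479 = 0.596166
t=2.510000, p=0.596166: f=1.870470 → p ← 0.596166 + 0.37·1.870470 = 1.288240
p(2.88) ≈ 1.2882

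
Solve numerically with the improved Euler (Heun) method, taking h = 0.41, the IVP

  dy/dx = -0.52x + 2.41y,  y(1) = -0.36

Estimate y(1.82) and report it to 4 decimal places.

Heun: k1 = f(x_n, y_n); k2 = f(x_n + h, y_n + h·k1); y_{n+1} = y_n + (h/2)·(k1 + k2).
x=1.000000, y=-0.360000:
  k1 = f(1.000000, -0.360000) = -1.387600
  k2 = f(1.410000, -0.928916) = -2.971888
  y ← -0.360000 + (0.41/2)·(-1.387600 + (-2.971888)) = -1.253695
x=1.410000, y=-1.253695:
  k1 = f(1.410000, -1.253695) = -3.754605
  k2 = f(1.820000, -2.793083) = -7.677730
  y ← -1.253695 + (0.41/2)·(-3.754605 + (-7.677730)) = -3.597324
y(1.82) ≈ -3.5973

-3.5973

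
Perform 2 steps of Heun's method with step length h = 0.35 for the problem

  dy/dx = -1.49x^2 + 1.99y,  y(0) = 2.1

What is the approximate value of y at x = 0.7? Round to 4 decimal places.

7.6520

Heun: k1 = f(x_n, y_n); k2 = f(x_n + h, y_n + h·k1); y_{n+1} = y_n + (h/2)·(k1 + k2).
x=0.000000, y=2.100000:
  k1 = f(0.000000, 2.100000) = 4.179000
  k2 = f(0.350000, 3.562650) = 6.907148
  y ← 2.100000 + (0.35/2)·(4.179000 + 6.907148) = 4.040076
x=0.350000, y=4.040076:
  k1 = f(0.350000, 4.040076) = 7.857226
  k2 = f(0.700000, 6.790105) = 12.782209
  y ← 4.040076 + (0.35/2)·(7.857226 + 12.782209) = 7.651977
y(0.7) ≈ 7.6520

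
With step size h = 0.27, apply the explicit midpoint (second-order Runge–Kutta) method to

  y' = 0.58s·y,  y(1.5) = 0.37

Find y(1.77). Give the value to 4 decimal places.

Midpoint: k1 = f(s_n, y_n); k2 = f(s_n + h/2, y_n + (h/2)·k1); y_{n+1} = y_n + h·k2.
s=1.500000, y=0.370000:
  k1 = f(1.500000, 0.370000) = 0.321900
  k2 = f(1.635000, 0.413457) = 0.392081
  y ← 0.370000 + 0.27·0.392081 = 0.475862
y(1.77) ≈ 0.4759

0.4759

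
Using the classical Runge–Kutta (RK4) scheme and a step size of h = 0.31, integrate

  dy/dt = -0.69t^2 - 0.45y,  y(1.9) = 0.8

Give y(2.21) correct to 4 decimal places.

RK4: k1 = f(t_n, y_n); k2 = f(t_n + h/2, y_n + (h/2)·k1); k3 = f(t_n + h/2, y_n + (h/2)·k2); k4 = f(t_n + h, y_n + h·k3); y_{n+1} = y_n + (h/6)·(k1 + 2k2 + 2k3 + k4).
t=1.900000, y=0.800000:
  k1 = f(1.900000, 0.800000) = -2.850900
  k2 = f(2.055000, 0.358111) = -3.075037
  k3 = f(2.055000, 0.323369) = -3.059403
  k4 = f(2.210000, -0.148415) = -3.303242
  y ← 0.800000 + (0.31/6)·(k1 + 2k2 + 2k3 + k4) = -0.151856
y(2.21) ≈ -0.1519

-0.1519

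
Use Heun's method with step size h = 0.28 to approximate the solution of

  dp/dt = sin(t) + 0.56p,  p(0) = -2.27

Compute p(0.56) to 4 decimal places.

-2.9382

Heun: k1 = f(t_n, p_n); k2 = f(t_n + h, p_n + h·k1); p_{n+1} = p_n + (h/2)·(k1 + k2).
t=0.000000, p=-2.270000:
  k1 = f(0.000000, -2.270000) = -1.271200
  k2 = f(0.280000, -2.625936) = -1.194169
  p ← -2.270000 + (0.28/2)·(-1.271200 + (-1.194169)) = -2.615152
t=0.280000, p=-2.615152:
  k1 = f(0.280000, -2.615152) = -1.188129
  k2 = f(0.560000, -2.947828) = -1.119597
  p ← -2.615152 + (0.28/2)·(-1.188129 + (-1.119597)) = -2.938233
p(0.56) ≈ -2.9382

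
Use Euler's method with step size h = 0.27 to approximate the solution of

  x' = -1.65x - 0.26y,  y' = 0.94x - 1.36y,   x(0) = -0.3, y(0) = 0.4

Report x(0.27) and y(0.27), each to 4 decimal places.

-0.1944, 0.1770

Euler on (x,y): x_{n+1} = x_n + h·x', y_{n+1} = y_n + h·y'.
0.000000: (-0.300000, 0.400000); f=(0.391000, -0.826000) → (-0.194430, 0.176980)
(x(0.27), y(0.27)) ≈ (-0.1944, 0.1770)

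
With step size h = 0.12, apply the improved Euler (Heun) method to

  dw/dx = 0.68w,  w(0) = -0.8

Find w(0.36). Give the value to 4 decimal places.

Heun: k1 = f(x_n, w_n); k2 = f(x_n + h, w_n + h·k1); w_{n+1} = w_n + (h/2)·(k1 + k2).
x=0.000000, w=-0.800000:
  k1 = f(0.000000, -0.800000) = -0.544000
  k2 = f(0.120000, -0.865280) = -0.588390
  w ← -0.800000 + (0.12/2)·(-0.544000 + (-0.588390)) = -0.867943
x=0.120000, w=-0.867943:
  k1 = f(0.120000, -0.867943) = -0.590202
  k2 = f(0.240000, -0.938768) = -0.638362
  w ← -0.867943 + (0.12/2)·(-0.590202 + (-0.638362)) = -0.941657
x=0.240000, w=-0.941657:
  k1 = f(0.240000, -0.941657) = -0.640327
  k2 = f(0.360000, -1.018496) = -0.692578
  w ← -0.941657 + (0.12/2)·(-0.640327 + (-0.692578)) = -1.021632
w(0.36) ≈ -1.0216

-1.0216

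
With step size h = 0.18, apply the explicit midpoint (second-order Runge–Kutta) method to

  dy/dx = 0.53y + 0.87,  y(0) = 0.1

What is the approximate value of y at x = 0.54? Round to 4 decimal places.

0.6761

Midpoint: k1 = f(x_n, y_n); k2 = f(x_n + h/2, y_n + (h/2)·k1); y_{n+1} = y_n + h·k2.
x=0.000000, y=0.100000:
  k1 = f(0.000000, 0.100000) = 0.923000
  k2 = f(0.090000, 0.183070) = 0.967027
  y ← 0.100000 + 0.18·0.967027 = 0.274065
x=0.180000, y=0.274065:
  k1 = f(0.180000, 0.274065) = 1.015254
  k2 = f(0.270000, 0.365438) = 1.063682
  y ← 0.274065 + 0.18·1.063682 = 0.465528
x=0.360000, y=0.465528:
  k1 = f(0.360000, 0.465528) = 1.116730
  k2 = f(0.450000, 0.566033) = 1.169998
  y ← 0.465528 + 0.18·1.169998 = 0.676127
y(0.54) ≈ 0.6761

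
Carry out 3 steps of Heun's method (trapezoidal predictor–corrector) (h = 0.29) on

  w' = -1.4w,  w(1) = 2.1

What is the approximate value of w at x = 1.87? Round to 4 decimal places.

Heun: k1 = f(x_n, w_n); k2 = f(x_n + h, w_n + h·k1); w_{n+1} = w_n + (h/2)·(k1 + k2).
x=1.000000, w=2.100000:
  k1 = f(1.000000, 2.100000) = -2.940000
  k2 = f(1.290000, 1.247400) = -1.746360
  w ← 2.100000 + (0.29/2)·(-2.940000 + (-1.746360)) = 1.420478
x=1.290000, w=1.420478:
  k1 = f(1.290000, 1.420478) = -1.988669
  k2 = f(1.580000, 0.843764) = -1.181269
  w ← 1.420478 + (0.29/2)·(-1.988669 + (-1.181269)) = 0.960837
x=1.580000, w=0.960837:
  k1 = f(1.580000, 0.960837) = -1.345171
  k2 = f(1.870000, 0.570737) = -0.799032
  w ← 0.960837 + (0.29/2)·(-1.345171 + (-0.799032)) = 0.649927
w(1.87) ≈ 0.6499

0.6499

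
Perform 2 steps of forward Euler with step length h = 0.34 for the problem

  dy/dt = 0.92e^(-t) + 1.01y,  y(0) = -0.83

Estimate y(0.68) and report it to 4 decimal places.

-0.8551

Euler: y_{n+1} = y_n + h·f(t_n, y_n).
t=0.000000, y=-0.830000: f=0.081700 → y ← -0.830000 + 0.34·0.081700 = -0.802222
t=0.340000, y=-0.802222: f=-0.155416 → y ← -0.802222 + 0.34·(-0.155416) = -0.855063
y(0.68) ≈ -0.8551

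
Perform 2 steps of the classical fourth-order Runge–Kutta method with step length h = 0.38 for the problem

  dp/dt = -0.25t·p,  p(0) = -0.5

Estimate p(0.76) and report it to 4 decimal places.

-0.4652

RK4: k1 = f(t_n, p_n); k2 = f(t_n + h/2, p_n + (h/2)·k1); k3 = f(t_n + h/2, p_n + (h/2)·k2); k4 = f(t_n + h, p_n + h·k3); p_{n+1} = p_n + (h/6)·(k1 + 2k2 + 2k3 + k4).
t=0.000000, p=-0.500000:
  k1 = f(0.000000, -0.500000) = 0.000000
  k2 = f(0.190000, -0.500000) = 0.023750
  k3 = f(0.190000, -0.495488) = 0.023536
  k4 = f(0.380000, -0.491056) = 0.046650
  p ← -0.500000 + (0.38/6)·(k1 + 2k2 + 2k3 + k4) = -0.491056
t=0.380000, p=-0.491056:
  k1 = f(0.380000, -0.491056) = 0.046650
  k2 = f(0.570000, -0.482192) = 0.068712
  k3 = f(0.570000, -0.478001) = 0.068115
  k4 = f(0.760000, -0.465172) = 0.088383
  p ← -0.491056 + (0.38/6)·(k1 + 2k2 + 2k3 + k4) = -0.465172
p(0.76) ≈ -0.4652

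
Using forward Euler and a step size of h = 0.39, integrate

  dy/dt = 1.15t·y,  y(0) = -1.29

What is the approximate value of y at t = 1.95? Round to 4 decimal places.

Euler: y_{n+1} = y_n + h·f(t_n, y_n).
t=0.000000, y=-1.290000: f=0.000000 → y ← -1.290000 + 0.39·0.000000 = -1.290000
t=0.390000, y=-1.290000: f=-0.578565 → y ← -1.290000 + 0.39·(-0.578565) = -1.515640
t=0.780000, y=-1.515640: f=-1.359529 → y ← -1.515640 + 0.39·(-1.359529) = -2.045857
t=1.170000, y=-2.045857: f=-2.752700 → y ← -2.045857 + 0.39·(-2.752700) = -3.119410
t=1.560000, y=-3.119410: f=-5.596221 → y ← -3.119410 + 0.39·(-5.596221) = -5.301936
y(1.95) ≈ -5.3019

-5.3019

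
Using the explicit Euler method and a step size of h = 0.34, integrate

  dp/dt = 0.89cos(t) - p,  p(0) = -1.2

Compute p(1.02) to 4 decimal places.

0.2104

Euler: p_{n+1} = p_n + h·f(t_n, p_n).
t=0.000000, p=-1.200000: f=2.090000 → p ← -1.200000 + 0.34·2.090000 = -0.489400
t=0.340000, p=-0.489400: f=1.328452 → p ← -0.489400 + 0.34·1.328452 = -0.037726
t=0.680000, p=-0.037726: f=0.729766 → p ← -0.037726 + 0.34·0.729766 = 0.210394
p(1.02) ≈ 0.2104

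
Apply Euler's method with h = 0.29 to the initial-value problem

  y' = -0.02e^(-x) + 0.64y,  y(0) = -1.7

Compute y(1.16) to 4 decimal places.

Euler: y_{n+1} = y_n + h·f(x_n, y_n).
x=0.000000, y=-1.700000: f=-1.108000 → y ← -1.700000 + 0.29·(-1.108000) = -2.021320
x=0.290000, y=-2.021320: f=-1.308610 → y ← -2.021320 + 0.29·(-1.308610) = -2.400817
x=0.580000, y=-2.400817: f=-1.547721 → y ← -2.400817 + 0.29·(-1.547721) = -2.849656
x=0.870000, y=-2.849656: f=-1.832159 → y ← -2.849656 + 0.29·(-1.832159) = -3.380982
y(1.16) ≈ -3.3810

-3.3810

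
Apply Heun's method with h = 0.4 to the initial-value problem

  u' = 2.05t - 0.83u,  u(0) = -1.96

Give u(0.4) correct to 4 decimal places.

-1.2533

Heun: k1 = f(t_n, u_n); k2 = f(t_n + h, u_n + h·k1); u_{n+1} = u_n + (h/2)·(k1 + k2).
t=0.000000, u=-1.960000:
  k1 = f(0.000000, -1.960000) = 1.626800
  k2 = f(0.400000, -1.309280) = 1.906702
  u ← -1.960000 + (0.4/2)·(1.626800 + 1.906702) = -1.253300
u(0.4) ≈ -1.2533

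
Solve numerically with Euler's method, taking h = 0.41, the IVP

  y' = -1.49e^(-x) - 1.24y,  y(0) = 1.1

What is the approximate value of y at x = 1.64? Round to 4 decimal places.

Euler: y_{n+1} = y_n + h·f(x_n, y_n).
x=0.000000, y=1.100000: f=-2.854000 → y ← 1.100000 + 0.41·(-2.854000) = -0.070140
x=0.410000, y=-0.070140: f=-0.901865 → y ← -0.070140 + 0.41·(-0.901865) = -0.439905
x=0.820000, y=-0.439905: f=-0.110761 → y ← -0.439905 + 0.41·(-0.110761) = -0.485317
x=1.230000, y=-0.485317: f=0.166277 → y ← -0.485317 + 0.41·0.166277 = -0.417143
y(1.64) ≈ -0.4171

-0.4171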